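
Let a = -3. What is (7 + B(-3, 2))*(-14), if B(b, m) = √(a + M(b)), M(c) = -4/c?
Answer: -98 - 14*I*√15/3 ≈ -98.0 - 18.074*I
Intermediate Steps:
B(b, m) = √(-3 - 4/b)
(7 + B(-3, 2))*(-14) = (7 + √(-3 - 4/(-3)))*(-14) = (7 + √(-3 - 4*(-⅓)))*(-14) = (7 + √(-3 + 4/3))*(-14) = (7 + √(-5/3))*(-14) = (7 + I*√15/3)*(-14) = -98 - 14*I*√15/3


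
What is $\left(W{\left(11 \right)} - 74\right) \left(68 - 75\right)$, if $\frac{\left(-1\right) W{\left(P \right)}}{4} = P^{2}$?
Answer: $3906$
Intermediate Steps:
$W{\left(P \right)} = - 4 P^{2}$
$\left(W{\left(11 \right)} - 74\right) \left(68 - 75\right) = \left(- 4 \cdot 11^{2} - 74\right) \left(68 - 75\right) = \left(\left(-4\right) 121 - 74\right) \left(68 - 75\right) = \left(-484 - 74\right) \left(-7\right) = \left(-558\right) \left(-7\right) = 3906$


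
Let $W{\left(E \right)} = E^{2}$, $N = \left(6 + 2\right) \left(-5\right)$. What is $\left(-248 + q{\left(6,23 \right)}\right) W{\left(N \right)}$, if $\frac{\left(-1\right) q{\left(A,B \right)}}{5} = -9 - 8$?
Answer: $-260800$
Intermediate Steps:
$q{\left(A,B \right)} = 85$ ($q{\left(A,B \right)} = - 5 \left(-9 - 8\right) = \left(-5\right) \left(-17\right) = 85$)
$N = -40$ ($N = 8 \left(-5\right) = -40$)
$\left(-248 + q{\left(6,23 \right)}\right) W{\left(N \right)} = \left(-248 + 85\right) \left(-40\right)^{2} = \left(-163\right) 1600 = -260800$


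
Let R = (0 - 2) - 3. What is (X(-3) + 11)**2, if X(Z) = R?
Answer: 36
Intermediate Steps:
R = -5 (R = -2 - 3 = -5)
X(Z) = -5
(X(-3) + 11)**2 = (-5 + 11)**2 = 6**2 = 36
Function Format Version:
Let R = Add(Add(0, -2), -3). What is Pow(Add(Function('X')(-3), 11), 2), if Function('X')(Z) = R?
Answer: 36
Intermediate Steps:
R = -5 (R = Add(-2, -3) = -5)
Function('X')(Z) = -5
Pow(Add(Function('X')(-3), 11), 2) = Pow(Add(-5, 11), 2) = Pow(6, 2) = 36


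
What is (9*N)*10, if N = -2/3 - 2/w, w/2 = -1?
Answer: 30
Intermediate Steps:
w = -2 (w = 2*(-1) = -2)
N = ⅓ (N = -2/3 - 2/(-2) = -2*⅓ - 2*(-½) = -⅔ + 1 = ⅓ ≈ 0.33333)
(9*N)*10 = (9*(⅓))*10 = 3*10 = 30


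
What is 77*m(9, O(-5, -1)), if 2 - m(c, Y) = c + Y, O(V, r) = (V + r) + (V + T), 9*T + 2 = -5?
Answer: 3311/9 ≈ 367.89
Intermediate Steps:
T = -7/9 (T = -2/9 + (1/9)*(-5) = -2/9 - 5/9 = -7/9 ≈ -0.77778)
O(V, r) = -7/9 + r + 2*V (O(V, r) = (V + r) + (V - 7/9) = (V + r) + (-7/9 + V) = -7/9 + r + 2*V)
m(c, Y) = 2 - Y - c (m(c, Y) = 2 - (c + Y) = 2 - (Y + c) = 2 + (-Y - c) = 2 - Y - c)
77*m(9, O(-5, -1)) = 77*(2 - (-7/9 - 1 + 2*(-5)) - 1*9) = 77*(2 - (-7/9 - 1 - 10) - 9) = 77*(2 - 1*(-106/9) - 9) = 77*(2 + 106/9 - 9) = 77*(43/9) = 3311/9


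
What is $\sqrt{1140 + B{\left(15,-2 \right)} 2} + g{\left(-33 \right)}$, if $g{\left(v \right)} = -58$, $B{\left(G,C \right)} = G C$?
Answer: $-58 + 6 \sqrt{30} \approx -25.137$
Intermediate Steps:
$B{\left(G,C \right)} = C G$
$\sqrt{1140 + B{\left(15,-2 \right)} 2} + g{\left(-33 \right)} = \sqrt{1140 + \left(-2\right) 15 \cdot 2} - 58 = \sqrt{1140 - 60} - 58 = \sqrt{1080} - 58 = 6 \sqrt{30} - 58 = -58 + 6 \sqrt{30}$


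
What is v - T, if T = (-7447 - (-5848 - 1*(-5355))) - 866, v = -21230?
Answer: -13410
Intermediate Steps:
T = -7820 (T = (-7447 - (-5848 + 5355)) - 866 = (-7447 - 1*(-493)) - 866 = (-7447 + 493) - 866 = -6954 - 866 = -7820)
v - T = -21230 - 1*(-7820) = -21230 + 7820 = -13410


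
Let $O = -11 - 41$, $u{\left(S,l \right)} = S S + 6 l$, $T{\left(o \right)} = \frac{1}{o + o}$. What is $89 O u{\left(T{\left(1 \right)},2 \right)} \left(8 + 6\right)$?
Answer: $-793702$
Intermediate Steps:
$T{\left(o \right)} = \frac{1}{2 o}$
$u{\left(S,l \right)} = S^{2} + 6 l$
$O = -52$
$89 O u{\left(T{\left(1 \right)},2 \right)} \left(8 + 6\right) = 89 \left(-52\right) \left(\left(\frac{1}{2 \cdot 1}\right)^{2} + 6 \cdot 2\right) \left(8 + 6\right) = - 4628 \left(\left(\frac{1}{2} \cdot 1\right)^{2} + 12\right) 14 = - 4628 \left(\left(\frac{1}{2}\right)^{2} + 12\right) 14 = - 4628 \left(\frac{1}{4} + 12\right) 14 = - 4628 \cdot \frac{49}{4} \cdot 14 = \left(-4628\right) \frac{343}{2} = -793702$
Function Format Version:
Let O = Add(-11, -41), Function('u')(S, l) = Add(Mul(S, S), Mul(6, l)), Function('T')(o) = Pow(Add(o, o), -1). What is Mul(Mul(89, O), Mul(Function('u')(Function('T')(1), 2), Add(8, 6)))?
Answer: -793702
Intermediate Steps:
Function('T')(o) = Mul(Rational(1, 2), Pow(o, -1)) (Function('T')(o) = Pow(Mul(2, o), -1) = Mul(Rational(1, 2), Pow(o, -1)))
Function('u')(S, l) = Add(Pow(S, 2), Mul(6, l))
O = -52
Mul(Mul(89, O), Mul(Function('u')(Function('T')(1), 2), Add(8, 6))) = Mul(Mul(89, -52), Mul(Add(Pow(Mul(Rational(1, 2), Pow(1, -1)), 2), Mul(6, 2)), Add(8, 6))) = Mul(-4628, Mul(Add(Pow(Mul(Rational(1, 2), 1), 2), 12), 14)) = Mul(-4628, Mul(Add(Pow(Rational(1, 2), 2), 12), 14)) = Mul(-4628, Mul(Add(Rational(1, 4), 12), 14)) = Mul(-4628, Mul(Rational(49, 4), 14)) = Mul(-4628, Rational(343, 2)) = -793702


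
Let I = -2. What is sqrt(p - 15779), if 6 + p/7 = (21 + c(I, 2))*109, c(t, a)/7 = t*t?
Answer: sqrt(21566) ≈ 146.85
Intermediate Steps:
c(t, a) = 7*t**2 (c(t, a) = 7*(t*t) = 7*t**2)
p = 37345 (p = -42 + 7*((21 + 7*(-2)**2)*109) = -42 + 7*((21 + 7*4)*109) = -42 + 7*((21 + 28)*109) = -42 + 7*(49*109) = -42 + 7*5341 = -42 + 37387 = 37345)
sqrt(p - 15779) = sqrt(37345 - 15779) = sqrt(21566)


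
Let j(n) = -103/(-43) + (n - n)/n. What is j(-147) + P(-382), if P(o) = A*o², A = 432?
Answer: 2710684327/43 ≈ 6.3039e+7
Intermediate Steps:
j(n) = 103/43 (j(n) = -103*(-1/43) + 0/n = 103/43 + 0 = 103/43)
P(o) = 432*o²
j(-147) + P(-382) = 103/43 + 432*(-382)² = 103/43 + 432*145924 = 103/43 + 63039168 = 2710684327/43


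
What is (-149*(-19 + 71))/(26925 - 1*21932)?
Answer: -7748/4993 ≈ -1.5518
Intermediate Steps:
(-149*(-19 + 71))/(26925 - 1*21932) = (-149*52)/(26925 - 21932) = -7748/4993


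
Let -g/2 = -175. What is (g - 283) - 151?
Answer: -84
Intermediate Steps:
g = 350 (g = -2*(-175) = 350)
(g - 283) - 151 = (350 - 283) - 151 = 67 - 151 = -84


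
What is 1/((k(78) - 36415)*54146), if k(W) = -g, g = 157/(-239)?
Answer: -239/471234154088 ≈ -5.0718e-10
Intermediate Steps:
g = -157/239 (g = 157*(-1/239) = -157/239 ≈ -0.65690)
k(W) = 157/239 (k(W) = -1*(-157/239) = 157/239)
1/((k(78) - 36415)*54146) = 1/((157/239 - 36415)*54146) = (1/54146)/(-8703028/239) = -239/8703028*1/54146 = -239/471234154088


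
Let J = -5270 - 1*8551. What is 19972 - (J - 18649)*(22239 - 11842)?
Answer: 337610562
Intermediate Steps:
J = -13821 (J = -5270 - 8551 = -13821)
19972 - (J - 18649)*(22239 - 11842) = 19972 - (-13821 - 18649)*(22239 - 11842) = 19972 - (-32470)*10397 = 19972 - 1*(-337590590) = 19972 + 337590590 = 337610562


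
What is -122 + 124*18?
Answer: 2110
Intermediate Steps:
-122 + 124*18 = -122 + 2232 = 2110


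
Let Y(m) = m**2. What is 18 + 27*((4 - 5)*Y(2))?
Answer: -90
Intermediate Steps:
18 + 27*((4 - 5)*Y(2)) = 18 + 27*((4 - 5)*2**2) = 18 + 27*(-1*4) = 18 + 27*(-4) = 18 - 108 = -90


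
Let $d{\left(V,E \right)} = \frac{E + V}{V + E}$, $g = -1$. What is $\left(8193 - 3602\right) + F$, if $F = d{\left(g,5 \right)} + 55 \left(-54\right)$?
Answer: $1622$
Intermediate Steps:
$d{\left(V,E \right)} = 1$ ($d{\left(V,E \right)} = \frac{E + V}{E + V} = 1$)
$F = -2969$ ($F = 1 + 55 \left(-54\right) = 1 - 2970 = -2969$)
$\left(8193 - 3602\right) + F = \left(8193 - 3602\right) - 2969 = 4591 - 2969 = 1622$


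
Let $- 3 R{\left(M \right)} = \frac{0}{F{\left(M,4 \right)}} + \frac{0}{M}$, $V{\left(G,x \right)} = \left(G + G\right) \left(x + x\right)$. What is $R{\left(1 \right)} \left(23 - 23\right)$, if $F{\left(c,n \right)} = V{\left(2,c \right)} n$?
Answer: $0$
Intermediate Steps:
$V{\left(G,x \right)} = 4 G x$ ($V{\left(G,x \right)} = 2 G 2 x = 4 G x$)
$F{\left(c,n \right)} = 8 c n$ ($F{\left(c,n \right)} = 4 \cdot 2 c n = 8 c n$)
$R{\left(M \right)} = 0$ ($R{\left(M \right)} = - \frac{\frac{0}{8 M 4} + \frac{0}{M}}{3} = - \frac{\frac{0}{32 M} + 0}{3} = - \frac{0 \frac{1}{32 M} + 0}{3} = - \frac{0 + 0}{3} = \left(- \frac{1}{3}\right) 0 = 0$)
$R{\left(1 \right)} \left(23 - 23\right) = 0 \left(23 - 23\right) = 0 \cdot 0 = 0$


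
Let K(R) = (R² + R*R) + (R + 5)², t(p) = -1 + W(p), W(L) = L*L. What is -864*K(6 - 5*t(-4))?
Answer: -11765952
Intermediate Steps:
W(L) = L²
t(p) = -1 + p²
K(R) = (5 + R)² + 2*R² (K(R) = (R² + R²) + (5 + R)² = 2*R² + (5 + R)² = (5 + R)² + 2*R²)
-864*K(6 - 5*t(-4)) = -864*((5 + (6 - 5*(-1 + (-4)²)))² + 2*(6 - 5*(-1 + (-4)²))²) = -864*((5 + (6 - 5*(-1 + 16)))² + 2*(6 - 5*(-1 + 16))²) = -864*((5 + (6 - 5*15))² + 2*(6 - 5*15)²) = -864*((5 + (6 - 75))² + 2*(6 - 75)²) = -864*((5 - 69)² + 2*(-69)²) = -864*((-64)² + 2*4761) = -864*(4096 + 9522) = -864*13618 = -11765952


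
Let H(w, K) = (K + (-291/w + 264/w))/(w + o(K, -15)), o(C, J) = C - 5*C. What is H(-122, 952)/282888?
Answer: -116171/135633480480 ≈ -8.5651e-7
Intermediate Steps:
o(C, J) = -4*C
H(w, K) = (K - 27/w)/(w - 4*K) (H(w, K) = (K + (-291/w + 264/w))/(w - 4*K) = (K - 27/w)/(w - 4*K))
H(-122, 952)/282888 = ((27 - 1*952*(-122))/((-122)*(-1*(-122) + 4*952)))/282888 = -(27 + 116144)/(122*(122 + 3808))*(1/282888) = -1/122*116171/3930*(1/282888) = -1/122*1/3930*116171*(1/282888) = -116171/479460*1/282888 = -116171/135633480480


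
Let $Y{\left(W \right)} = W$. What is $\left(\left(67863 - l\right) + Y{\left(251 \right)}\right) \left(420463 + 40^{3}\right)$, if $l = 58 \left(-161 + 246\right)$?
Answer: $30610310192$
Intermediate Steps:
$l = 4930$ ($l = 58 \cdot 85 = 4930$)
$\left(\left(67863 - l\right) + Y{\left(251 \right)}\right) \left(420463 + 40^{3}\right) = \left(\left(67863 - 4930\right) + 251\right) \left(420463 + 40^{3}\right) = \left(\left(67863 - 4930\right) + 251\right) \left(420463 + 64000\right) = \left(62933 + 251\right) 484463 = 63184 \cdot 484463 = 30610310192$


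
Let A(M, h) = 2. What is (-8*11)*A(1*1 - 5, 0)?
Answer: -176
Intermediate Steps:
(-8*11)*A(1*1 - 5, 0) = -8*11*2 = -88*2 = -176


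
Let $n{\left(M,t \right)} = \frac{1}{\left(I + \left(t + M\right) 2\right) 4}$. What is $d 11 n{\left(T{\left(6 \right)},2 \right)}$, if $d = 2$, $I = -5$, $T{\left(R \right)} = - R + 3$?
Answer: $- \frac{11}{14} \approx -0.78571$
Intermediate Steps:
$T{\left(R \right)} = 3 - R$
$n{\left(M,t \right)} = \frac{1}{4 \left(-5 + 2 M + 2 t\right)}$ ($n{\left(M,t \right)} = \frac{1}{\left(-5 + \left(t + M\right) 2\right) 4} = \frac{1}{-5 + \left(M + t\right) 2} \cdot \frac{1}{4} = \frac{1}{-5 + \left(2 M + 2 t\right)} \frac{1}{4} = \frac{1}{-5 + 2 M + 2 t} \frac{1}{4} = \frac{1}{4 \left(-5 + 2 M + 2 t\right)}$)
$d 11 n{\left(T{\left(6 \right)},2 \right)} = 2 \cdot 11 \frac{1}{4 \left(-5 + 2 \left(3 - 6\right) + 2 \cdot 2\right)} = 22 \frac{1}{4 \left(-5 + 2 \left(3 - 6\right) + 4\right)} = 22 \frac{1}{4 \left(-5 + 2 \left(-3\right) + 4\right)} = 22 \frac{1}{4 \left(-5 - 6 + 4\right)} = 22 \frac{1}{4 \left(-7\right)} = 22 \cdot \frac{1}{4} \left(- \frac{1}{7}\right) = 22 \left(- \frac{1}{28}\right) = - \frac{11}{14}$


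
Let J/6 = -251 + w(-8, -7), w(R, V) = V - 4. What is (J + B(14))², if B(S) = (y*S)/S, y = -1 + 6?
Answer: 2455489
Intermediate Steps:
w(R, V) = -4 + V
y = 5
J = -1572 (J = 6*(-251 + (-4 - 7)) = 6*(-251 - 11) = 6*(-262) = -1572)
B(S) = 5 (B(S) = (5*S)/S = 5)
(J + B(14))² = (-1572 + 5)² = (-1567)² = 2455489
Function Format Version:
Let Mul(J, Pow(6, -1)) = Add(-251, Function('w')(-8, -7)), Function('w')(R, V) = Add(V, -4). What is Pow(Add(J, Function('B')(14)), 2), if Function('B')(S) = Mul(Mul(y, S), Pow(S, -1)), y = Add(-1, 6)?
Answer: 2455489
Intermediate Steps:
Function('w')(R, V) = Add(-4, V)
y = 5
J = -1572 (J = Mul(6, Add(-251, Add(-4, -7))) = Mul(6, Add(-251, -11)) = Mul(6, -262) = -1572)
Function('B')(S) = 5 (Function('B')(S) = Mul(Mul(5, S), Pow(S, -1)) = 5)
Pow(Add(J, Function('B')(14)), 2) = Pow(Add(-1572, 5), 2) = Pow(-1567, 2) = 2455489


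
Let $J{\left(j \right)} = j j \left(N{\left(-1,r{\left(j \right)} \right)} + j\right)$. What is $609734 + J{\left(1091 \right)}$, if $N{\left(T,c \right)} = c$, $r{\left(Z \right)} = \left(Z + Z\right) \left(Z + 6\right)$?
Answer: $2850420083079$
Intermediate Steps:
$r{\left(Z \right)} = 2 Z \left(6 + Z\right)$
$J{\left(j \right)} = j^{2} \left(j + 2 j \left(6 + j\right)\right)$ ($J{\left(j \right)} = j j \left(2 j \left(6 + j\right) + j\right) = j^{2} \left(j + 2 j \left(6 + j\right)\right)$)
$609734 + J{\left(1091 \right)} = 609734 + 1091^{3} \left(13 + 2 \cdot 1091\right) = 609734 + 1298596571 \left(13 + 2182\right) = 609734 + 1298596571 \cdot 2195 = 609734 + 2850419473345 = 2850420083079$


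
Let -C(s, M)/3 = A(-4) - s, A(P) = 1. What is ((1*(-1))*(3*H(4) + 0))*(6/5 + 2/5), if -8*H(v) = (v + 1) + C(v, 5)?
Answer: 42/5 ≈ 8.4000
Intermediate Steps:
C(s, M) = -3 + 3*s (C(s, M) = -3*(1 - s) = -3 + 3*s)
H(v) = ¼ - v/2 (H(v) = -((v + 1) + (-3 + 3*v))/8 = -((1 + v) + (-3 + 3*v))/8 = -(-2 + 4*v)/8 = ¼ - v/2)
((1*(-1))*(3*H(4) + 0))*(6/5 + 2/5) = ((1*(-1))*(3*(¼ - ½*4) + 0))*(6/5 + 2/5) = (-(3*(¼ - 2) + 0))*(6*(⅕) + 2*(⅕)) = (-(3*(-7/4) + 0))*(6/5 + ⅖) = -(-21/4 + 0)*(8/5) = -1*(-21/4)*(8/5) = (21/4)*(8/5) = 42/5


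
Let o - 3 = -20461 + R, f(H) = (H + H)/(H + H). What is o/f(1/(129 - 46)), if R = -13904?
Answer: -34362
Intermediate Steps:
f(H) = 1 (f(H) = (2*H)/((2*H)) = (2*H)*(1/(2*H)) = 1)
o = -34362 (o = 3 + (-20461 - 13904) = 3 - 34365 = -34362)
o/f(1/(129 - 46)) = -34362/1 = -34362*1 = -34362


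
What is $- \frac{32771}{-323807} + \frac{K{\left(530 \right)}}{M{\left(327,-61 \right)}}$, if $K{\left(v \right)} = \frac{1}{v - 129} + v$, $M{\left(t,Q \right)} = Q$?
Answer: $- \frac{68017414086}{7920643027} \approx -8.5874$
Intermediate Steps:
$K{\left(v \right)} = v + \frac{1}{-129 + v}$ ($K{\left(v \right)} = \frac{1}{-129 + v} + v = v + \frac{1}{-129 + v}$)
$- \frac{32771}{-323807} + \frac{K{\left(530 \right)}}{M{\left(327,-61 \right)}} = - \frac{32771}{-323807} + \frac{\frac{1}{-129 + 530} \left(1 + 530^{2} - 68370\right)}{-61} = \left(-32771\right) \left(- \frac{1}{323807}\right) + \frac{1 + 280900 - 68370}{401} \left(- \frac{1}{61}\right) = \frac{32771}{323807} + \frac{1}{401} \cdot 212531 \left(- \frac{1}{61}\right) = \frac{32771}{323807} + \frac{212531}{401} \left(- \frac{1}{61}\right) = \frac{32771}{323807} - \frac{212531}{24461} = - \frac{68017414086}{7920643027}$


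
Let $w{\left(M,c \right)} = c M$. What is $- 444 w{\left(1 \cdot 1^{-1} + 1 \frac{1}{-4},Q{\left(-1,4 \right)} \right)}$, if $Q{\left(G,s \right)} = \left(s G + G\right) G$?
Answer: $-1665$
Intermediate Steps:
$Q{\left(G,s \right)} = G \left(G + G s\right)$ ($Q{\left(G,s \right)} = \left(G s + G\right) G = \left(G + G s\right) G = G \left(G + G s\right)$)
$w{\left(M,c \right)} = M c$
$- 444 w{\left(1 \cdot 1^{-1} + 1 \frac{1}{-4},Q{\left(-1,4 \right)} \right)} = - 444 \left(1 \cdot 1^{-1} + 1 \frac{1}{-4}\right) \left(-1\right)^{2} \left(1 + 4\right) = - 444 \left(1 \cdot 1 + 1 \left(- \frac{1}{4}\right)\right) 1 \cdot 5 = - 444 \left(1 - \frac{1}{4}\right) 5 = - 444 \cdot \frac{3}{4} \cdot 5 = \left(-444\right) \frac{15}{4} = -1665$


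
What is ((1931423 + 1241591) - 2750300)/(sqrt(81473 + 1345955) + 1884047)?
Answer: 796413043558/3549631670781 - 36353404*sqrt(193)/3549631670781 ≈ 0.22422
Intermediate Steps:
((1931423 + 1241591) - 2750300)/(sqrt(81473 + 1345955) + 1884047) = (3173014 - 2750300)/(sqrt(1427428) + 1884047) = 422714/(86*sqrt(193) + 1884047) = 422714/(1884047 + 86*sqrt(193))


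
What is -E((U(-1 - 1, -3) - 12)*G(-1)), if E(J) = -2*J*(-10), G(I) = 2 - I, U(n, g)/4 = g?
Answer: 1440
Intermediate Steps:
U(n, g) = 4*g
E(J) = 20*J
-E((U(-1 - 1, -3) - 12)*G(-1)) = -20*(4*(-3) - 12)*(2 - 1*(-1)) = -20*(-12 - 12)*(2 + 1) = -20*(-24*3) = -20*(-72) = -1*(-1440) = 1440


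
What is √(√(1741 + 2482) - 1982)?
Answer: √(-1982 + √4223) ≈ 43.784*I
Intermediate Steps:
√(√(1741 + 2482) - 1982) = √(√4223 - 1982) = √(-1982 + √4223)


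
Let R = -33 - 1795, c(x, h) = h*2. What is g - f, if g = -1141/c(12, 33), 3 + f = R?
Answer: 119705/66 ≈ 1813.7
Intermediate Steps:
c(x, h) = 2*h
R = -1828
f = -1831 (f = -3 - 1828 = -1831)
g = -1141/66 (g = -1141/(2*33) = -1141/66 ≈ -17.288)
g - f = -1141/66 - 1*(-1831) = -1141/66 + 1831 = 119705/66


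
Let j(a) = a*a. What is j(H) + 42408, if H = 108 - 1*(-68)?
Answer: 73384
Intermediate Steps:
H = 176 (H = 108 + 68 = 176)
j(a) = a**2
j(H) + 42408 = 176**2 + 42408 = 30976 + 42408 = 73384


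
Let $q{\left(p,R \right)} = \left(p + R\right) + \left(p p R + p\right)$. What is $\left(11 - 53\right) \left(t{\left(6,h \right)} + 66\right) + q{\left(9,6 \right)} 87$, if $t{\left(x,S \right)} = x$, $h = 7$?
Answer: $41346$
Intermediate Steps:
$q{\left(p,R \right)} = R + 2 p + R p^{2}$ ($q{\left(p,R \right)} = \left(R + p\right) + \left(p^{2} R + p\right) = \left(R + p\right) + \left(R p^{2} + p\right) = \left(R + p\right) + \left(p + R p^{2}\right) = R + 2 p + R p^{2}$)
$\left(11 - 53\right) \left(t{\left(6,h \right)} + 66\right) + q{\left(9,6 \right)} 87 = \left(11 - 53\right) \left(6 + 66\right) + \left(6 + 2 \cdot 9 + 6 \cdot 9^{2}\right) 87 = \left(-42\right) 72 + \left(6 + 18 + 6 \cdot 81\right) 87 = -3024 + \left(6 + 18 + 486\right) 87 = -3024 + 510 \cdot 87 = -3024 + 44370 = 41346$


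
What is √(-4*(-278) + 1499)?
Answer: √2611 ≈ 51.098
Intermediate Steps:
√(-4*(-278) + 1499) = √(1112 + 1499) = √2611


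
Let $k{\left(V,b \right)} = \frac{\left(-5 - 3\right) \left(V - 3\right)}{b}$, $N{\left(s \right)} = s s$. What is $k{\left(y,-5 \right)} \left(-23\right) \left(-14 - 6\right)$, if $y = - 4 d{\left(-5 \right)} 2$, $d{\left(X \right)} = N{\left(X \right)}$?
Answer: $-149408$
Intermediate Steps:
$N{\left(s \right)} = s^{2}$
$d{\left(X \right)} = X^{2}$
$y = -200$ ($y = - 4 \left(-5\right)^{2} \cdot 2 = \left(-4\right) 25 \cdot 2 = \left(-100\right) 2 = -200$)
$k{\left(V,b \right)} = \frac{24 - 8 V}{b}$ ($k{\left(V,b \right)} = \frac{\left(-8\right) \left(-3 + V\right)}{b} = \frac{24 - 8 V}{b}$)
$k{\left(y,-5 \right)} \left(-23\right) \left(-14 - 6\right) = \frac{8 \left(3 - -200\right)}{-5} \left(-23\right) \left(-14 - 6\right) = 8 \left(- \frac{1}{5}\right) \left(3 + 200\right) \left(-23\right) \left(-20\right) = 8 \left(- \frac{1}{5}\right) 203 \left(-23\right) \left(-20\right) = \left(- \frac{1624}{5}\right) \left(-23\right) \left(-20\right) = \frac{37352}{5} \left(-20\right) = -149408$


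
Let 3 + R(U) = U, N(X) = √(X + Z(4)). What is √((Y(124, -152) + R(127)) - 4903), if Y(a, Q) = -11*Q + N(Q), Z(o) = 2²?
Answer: √(-3107 + 2*I*√37) ≈ 0.1091 + 55.741*I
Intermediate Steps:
Z(o) = 4
N(X) = √(4 + X) (N(X) = √(X + 4) = √(4 + X))
R(U) = -3 + U
Y(a, Q) = √(4 + Q) - 11*Q (Y(a, Q) = -11*Q + √(4 + Q) = √(4 + Q) - 11*Q)
√((Y(124, -152) + R(127)) - 4903) = √(((√(4 - 152) - 11*(-152)) + (-3 + 127)) - 4903) = √(((√(-148) + 1672) + 124) - 4903) = √(((2*I*√37 + 1672) + 124) - 4903) = √(((1672 + 2*I*√37) + 124) - 4903) = √((1796 + 2*I*√37) - 4903) = √(-3107 + 2*I*√37)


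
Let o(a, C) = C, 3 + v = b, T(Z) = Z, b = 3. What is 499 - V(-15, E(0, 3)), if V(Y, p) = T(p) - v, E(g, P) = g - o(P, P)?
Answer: 502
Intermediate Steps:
v = 0 (v = -3 + 3 = 0)
E(g, P) = g - P
V(Y, p) = p (V(Y, p) = p - 1*0 = p + 0 = p)
499 - V(-15, E(0, 3)) = 499 - (0 - 1*3) = 499 - (0 - 3) = 499 - 1*(-3) = 499 + 3 = 502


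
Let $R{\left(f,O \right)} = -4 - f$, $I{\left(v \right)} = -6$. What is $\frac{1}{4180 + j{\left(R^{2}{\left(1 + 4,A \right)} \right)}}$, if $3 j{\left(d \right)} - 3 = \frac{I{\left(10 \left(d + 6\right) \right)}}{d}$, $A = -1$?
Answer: $\frac{81}{338659} \approx 0.00023918$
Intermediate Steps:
$j{\left(d \right)} = 1 - \frac{2}{d}$ ($j{\left(d \right)} = 1 + \frac{\left(-6\right) \frac{1}{d}}{3} = 1 - \frac{2}{d}$)
$\frac{1}{4180 + j{\left(R^{2}{\left(1 + 4,A \right)} \right)}} = \frac{1}{4180 + \frac{-2 + \left(-4 - \left(1 + 4\right)\right)^{2}}{\left(-4 - \left(1 + 4\right)\right)^{2}}} = \frac{1}{4180 + \frac{-2 + \left(-4 - 5\right)^{2}}{\left(-4 - 5\right)^{2}}} = \frac{1}{4180 + \frac{-2 + \left(-9\right)^{2}}{\left(-9\right)^{2}}} = \frac{1}{4180 + \frac{-2 + 81}{81}} = \frac{1}{4180 + \frac{1}{81} \cdot 79} = \frac{1}{4180 + \frac{79}{81}} = \frac{1}{\frac{338659}{81}} = \frac{81}{338659}$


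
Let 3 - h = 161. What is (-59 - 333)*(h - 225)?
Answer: 150136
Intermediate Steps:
h = -158 (h = 3 - 1*161 = 3 - 161 = -158)
(-59 - 333)*(h - 225) = (-59 - 333)*(-158 - 225) = -392*(-383) = 150136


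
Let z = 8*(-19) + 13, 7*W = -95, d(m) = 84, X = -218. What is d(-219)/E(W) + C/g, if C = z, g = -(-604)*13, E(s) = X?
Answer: -344935/855868 ≈ -0.40302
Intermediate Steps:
W = -95/7 (W = (⅐)*(-95) = -95/7 ≈ -13.571)
E(s) = -218
g = 7852 (g = -151*(-52) = 7852)
z = -139 (z = -152 + 13 = -139)
C = -139
d(-219)/E(W) + C/g = 84/(-218) - 139/7852 = 84*(-1/218) - 139*1/7852 = -42/109 - 139/7852 = -344935/855868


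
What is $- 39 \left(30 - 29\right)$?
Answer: $-39$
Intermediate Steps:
$- 39 \left(30 - 29\right) = \left(-39\right) 1 = -39$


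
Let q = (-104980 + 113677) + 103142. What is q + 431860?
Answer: 543699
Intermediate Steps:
q = 111839 (q = 8697 + 103142 = 111839)
q + 431860 = 111839 + 431860 = 543699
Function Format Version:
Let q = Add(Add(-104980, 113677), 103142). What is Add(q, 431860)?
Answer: 543699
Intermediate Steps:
q = 111839 (q = Add(8697, 103142) = 111839)
Add(q, 431860) = Add(111839, 431860) = 543699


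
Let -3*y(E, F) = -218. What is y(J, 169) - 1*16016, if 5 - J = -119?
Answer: -47830/3 ≈ -15943.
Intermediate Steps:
J = 124 (J = 5 - 1*(-119) = 5 + 119 = 124)
y(E, F) = 218/3 (y(E, F) = -⅓*(-218) = 218/3)
y(J, 169) - 1*16016 = 218/3 - 1*16016 = 218/3 - 16016 = -47830/3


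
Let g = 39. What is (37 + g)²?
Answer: 5776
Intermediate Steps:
(37 + g)² = (37 + 39)² = 76² = 5776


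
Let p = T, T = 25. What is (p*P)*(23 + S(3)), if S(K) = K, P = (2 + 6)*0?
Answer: 0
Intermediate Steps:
p = 25
P = 0 (P = 8*0 = 0)
(p*P)*(23 + S(3)) = (25*0)*(23 + 3) = 0*26 = 0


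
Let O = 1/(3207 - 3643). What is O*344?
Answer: -86/109 ≈ -0.78899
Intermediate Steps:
O = -1/436 (O = 1/(-436) = -1/436 ≈ -0.0022936)
O*344 = -1/436*344 = -86/109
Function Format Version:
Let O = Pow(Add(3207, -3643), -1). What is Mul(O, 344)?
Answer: Rational(-86, 109) ≈ -0.78899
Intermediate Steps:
O = Rational(-1, 436) (O = Pow(-436, -1) = Rational(-1, 436) ≈ -0.0022936)
Mul(O, 344) = Mul(Rational(-1, 436), 344) = Rational(-86, 109)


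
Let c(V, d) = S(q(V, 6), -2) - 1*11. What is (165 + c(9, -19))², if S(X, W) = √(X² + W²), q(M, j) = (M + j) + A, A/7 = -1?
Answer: 23784 + 616*√17 ≈ 26324.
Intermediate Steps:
A = -7 (A = 7*(-1) = -7)
q(M, j) = -7 + M + j (q(M, j) = (M + j) - 7 = -7 + M + j)
S(X, W) = √(W² + X²)
c(V, d) = -11 + √(4 + (-1 + V)²) (c(V, d) = √((-2)² + (-7 + V + 6)²) - 1*11 = √(4 + (-1 + V)²) - 11 = -11 + √(4 + (-1 + V)²))
(165 + c(9, -19))² = (165 + (-11 + √(4 + (-1 + 9)²)))² = (165 + (-11 + √(4 + 8²)))² = (165 + (-11 + √(4 + 64)))² = (165 + (-11 + √68))² = (165 + (-11 + 2*√17))² = (154 + 2*√17)²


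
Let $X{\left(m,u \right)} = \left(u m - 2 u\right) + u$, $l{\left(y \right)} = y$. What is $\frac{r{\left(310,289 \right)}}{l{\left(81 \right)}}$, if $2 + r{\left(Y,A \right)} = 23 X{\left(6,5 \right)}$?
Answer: $\frac{191}{27} \approx 7.0741$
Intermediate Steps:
$X{\left(m,u \right)} = - u + m u$ ($X{\left(m,u \right)} = \left(m u - 2 u\right) + u = \left(- 2 u + m u\right) + u = - u + m u$)
$r{\left(Y,A \right)} = 573$ ($r{\left(Y,A \right)} = -2 + 23 \cdot 5 \left(-1 + 6\right) = -2 + 23 \cdot 5 \cdot 5 = -2 + 23 \cdot 25 = -2 + 575 = 573$)
$\frac{r{\left(310,289 \right)}}{l{\left(81 \right)}} = \frac{573}{81} = 573 \cdot \frac{1}{81} = \frac{191}{27}$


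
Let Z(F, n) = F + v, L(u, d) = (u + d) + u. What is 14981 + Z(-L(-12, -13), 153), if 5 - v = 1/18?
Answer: 270413/18 ≈ 15023.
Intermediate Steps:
L(u, d) = d + 2*u (L(u, d) = (d + u) + u = d + 2*u)
v = 89/18 (v = 5 - 1/18 = 89/18 ≈ 4.9444)
Z(F, n) = 89/18 + F (Z(F, n) = F + 89/18 = 89/18 + F)
14981 + Z(-L(-12, -13), 153) = 14981 + (89/18 - (-13 + 2*(-12))) = 14981 + (89/18 - (-13 - 24)) = 14981 + (89/18 - 1*(-37)) = 14981 + (89/18 + 37) = 14981 + 755/18 = 270413/18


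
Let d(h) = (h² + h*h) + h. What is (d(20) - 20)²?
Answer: 640000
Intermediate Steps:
d(h) = h + 2*h² (d(h) = (h² + h²) + h = 2*h² + h = h + 2*h²)
(d(20) - 20)² = (20*(1 + 2*20) - 20)² = (20*(1 + 40) - 20)² = (20*41 - 20)² = (820 - 20)² = 800² = 640000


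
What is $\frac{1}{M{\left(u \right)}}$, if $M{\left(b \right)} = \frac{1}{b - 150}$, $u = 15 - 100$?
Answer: $-235$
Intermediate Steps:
$u = -85$ ($u = 15 - 100 = -85$)
$M{\left(b \right)} = \frac{1}{-150 + b}$
$\frac{1}{M{\left(u \right)}} = \frac{1}{\frac{1}{-150 - 85}} = \frac{1}{\frac{1}{-235}} = \frac{1}{- \frac{1}{235}} = -235$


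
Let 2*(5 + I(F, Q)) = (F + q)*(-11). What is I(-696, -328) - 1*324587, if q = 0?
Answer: -320764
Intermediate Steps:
I(F, Q) = -5 - 11*F/2 (I(F, Q) = -5 + ((F + 0)*(-11))/2 = -5 + (F*(-11))/2 = -5 + (-11*F)/2 = -5 - 11*F/2)
I(-696, -328) - 1*324587 = (-5 - 11/2*(-696)) - 1*324587 = (-5 + 3828) - 324587 = 3823 - 324587 = -320764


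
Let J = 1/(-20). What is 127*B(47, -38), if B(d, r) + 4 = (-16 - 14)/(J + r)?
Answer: -310388/761 ≈ -407.87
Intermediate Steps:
J = -1/20 ≈ -0.050000
B(d, r) = -4 - 30/(-1/20 + r) (B(d, r) = -4 + (-16 - 14)/(-1/20 + r) = -4 - 30/(-1/20 + r))
127*B(47, -38) = 127*(4*(-149 - 20*(-38))/(-1 + 20*(-38))) = 127*(4*(-149 + 760)/(-1 - 760)) = 127*(4*611/(-761)) = 127*(4*(-1/761)*611) = 127*(-2444/761) = -310388/761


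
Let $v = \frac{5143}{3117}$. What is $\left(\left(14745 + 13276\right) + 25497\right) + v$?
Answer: $\frac{166820749}{3117} \approx 53520.0$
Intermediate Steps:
$v = \frac{5143}{3117}$ ($v = 5143 \cdot \frac{1}{3117} = \frac{5143}{3117} \approx 1.65$)
$\left(\left(14745 + 13276\right) + 25497\right) + v = \left(\left(14745 + 13276\right) + 25497\right) + \frac{5143}{3117} = \left(28021 + 25497\right) + \frac{5143}{3117} = 53518 + \frac{5143}{3117} = \frac{166820749}{3117}$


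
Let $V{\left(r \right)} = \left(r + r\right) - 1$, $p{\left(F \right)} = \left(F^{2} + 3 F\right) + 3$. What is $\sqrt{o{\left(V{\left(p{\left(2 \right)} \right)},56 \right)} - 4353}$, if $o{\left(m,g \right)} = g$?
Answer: $i \sqrt{4297} \approx 65.552 i$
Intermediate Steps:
$p{\left(F \right)} = 3 + F^{2} + 3 F$
$V{\left(r \right)} = -1 + 2 r$ ($V{\left(r \right)} = 2 r - 1 = -1 + 2 r$)
$\sqrt{o{\left(V{\left(p{\left(2 \right)} \right)},56 \right)} - 4353} = \sqrt{56 - 4353} = \sqrt{-4297} = i \sqrt{4297}$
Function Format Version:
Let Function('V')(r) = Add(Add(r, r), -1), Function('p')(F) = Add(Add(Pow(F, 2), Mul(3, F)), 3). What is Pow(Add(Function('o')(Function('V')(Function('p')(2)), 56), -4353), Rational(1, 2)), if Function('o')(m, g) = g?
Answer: Mul(I, Pow(4297, Rational(1, 2))) ≈ Mul(65.552, I)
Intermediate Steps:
Function('p')(F) = Add(3, Pow(F, 2), Mul(3, F))
Function('V')(r) = Add(-1, Mul(2, r)) (Function('V')(r) = Add(Mul(2, r), -1) = Add(-1, Mul(2, r)))
Pow(Add(Function('o')(Function('V')(Function('p')(2)), 56), -4353), Rational(1, 2)) = Pow(Add(56, -4353), Rational(1, 2)) = Pow(-4297, Rational(1, 2)) = Mul(I, Pow(4297, Rational(1, 2)))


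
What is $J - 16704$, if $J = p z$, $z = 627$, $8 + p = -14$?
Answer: $-30498$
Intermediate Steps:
$p = -22$ ($p = -8 - 14 = -22$)
$J = -13794$ ($J = \left(-22\right) 627 = -13794$)
$J - 16704 = -13794 - 16704 = -30498$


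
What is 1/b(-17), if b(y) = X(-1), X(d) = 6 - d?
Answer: 1/7 ≈ 0.14286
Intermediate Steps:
b(y) = 7 (b(y) = 6 - 1*(-1) = 6 + 1 = 7)
1/b(-17) = 1/7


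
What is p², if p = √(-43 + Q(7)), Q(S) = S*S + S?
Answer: 13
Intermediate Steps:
Q(S) = S + S² (Q(S) = S² + S = S + S²)
p = √13 (p = √(-43 + 7*(1 + 7)) = √(-43 + 7*8) = √(-43 + 56) = √13 ≈ 3.6056)
p² = (√13)² = 13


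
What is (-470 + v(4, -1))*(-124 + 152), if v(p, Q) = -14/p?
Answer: -13258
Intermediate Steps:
(-470 + v(4, -1))*(-124 + 152) = (-470 - 14/4)*(-124 + 152) = (-470 - 14*¼)*28 = (-470 - 7/2)*28 = -947/2*28 = -13258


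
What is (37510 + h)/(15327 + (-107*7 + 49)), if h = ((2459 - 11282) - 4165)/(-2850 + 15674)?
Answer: 120253813/46894162 ≈ 2.5644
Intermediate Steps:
h = -3247/3206 (h = (-8823 - 4165)/12824 = -12988*1/12824 = -3247/3206 ≈ -1.0128)
(37510 + h)/(15327 + (-107*7 + 49)) = (37510 - 3247/3206)/(15327 + (-107*7 + 49)) = 120253813/(3206*(15327 + (-749 + 49))) = 120253813/(3206*(15327 - 700)) = (120253813/3206)/14627 = (120253813/3206)*(1/14627) = 120253813/46894162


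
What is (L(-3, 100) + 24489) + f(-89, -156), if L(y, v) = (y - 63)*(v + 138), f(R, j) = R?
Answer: 8692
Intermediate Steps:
L(y, v) = (-63 + y)*(138 + v)
(L(-3, 100) + 24489) + f(-89, -156) = ((-8694 - 63*100 + 138*(-3) + 100*(-3)) + 24489) - 89 = ((-8694 - 6300 - 414 - 300) + 24489) - 89 = (-15708 + 24489) - 89 = 8781 - 89 = 8692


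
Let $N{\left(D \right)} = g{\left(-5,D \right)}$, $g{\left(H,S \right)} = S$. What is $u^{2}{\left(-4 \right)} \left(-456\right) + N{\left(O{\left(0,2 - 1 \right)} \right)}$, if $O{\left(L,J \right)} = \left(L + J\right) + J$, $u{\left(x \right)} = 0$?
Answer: $2$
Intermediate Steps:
$O{\left(L,J \right)} = L + 2 J$ ($O{\left(L,J \right)} = \left(J + L\right) + J = L + 2 J$)
$N{\left(D \right)} = D$
$u^{2}{\left(-4 \right)} \left(-456\right) + N{\left(O{\left(0,2 - 1 \right)} \right)} = 0^{2} \left(-456\right) + \left(0 + 2 \left(2 - 1\right)\right) = 0 \left(-456\right) + \left(0 + 2 \left(2 - 1\right)\right) = 0 + \left(0 + 2 \cdot 1\right) = 0 + \left(0 + 2\right) = 0 + 2 = 2$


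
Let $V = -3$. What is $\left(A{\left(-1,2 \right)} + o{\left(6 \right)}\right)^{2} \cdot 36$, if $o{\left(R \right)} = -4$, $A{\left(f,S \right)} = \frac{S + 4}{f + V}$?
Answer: $1089$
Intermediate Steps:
$A{\left(f,S \right)} = \frac{4 + S}{-3 + f}$ ($A{\left(f,S \right)} = \frac{S + 4}{f - 3} = \frac{4 + S}{-3 + f}$)
$\left(A{\left(-1,2 \right)} + o{\left(6 \right)}\right)^{2} \cdot 36 = \left(\frac{4 + 2}{-3 - 1} - 4\right)^{2} \cdot 36 = \left(\frac{1}{-4} \cdot 6 - 4\right)^{2} \cdot 36 = \left(\left(- \frac{1}{4}\right) 6 - 4\right)^{2} \cdot 36 = \left(- \frac{3}{2} - 4\right)^{2} \cdot 36 = \left(- \frac{11}{2}\right)^{2} \cdot 36 = \frac{121}{4} \cdot 36 = 1089$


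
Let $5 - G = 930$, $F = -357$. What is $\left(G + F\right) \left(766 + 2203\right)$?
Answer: $-3806258$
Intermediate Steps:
$G = -925$ ($G = 5 - 930 = -925$)
$\left(G + F\right) \left(766 + 2203\right) = \left(-925 - 357\right) \left(766 + 2203\right) = \left(-1282\right) 2969 = -3806258$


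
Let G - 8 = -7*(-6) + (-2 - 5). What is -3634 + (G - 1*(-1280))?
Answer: -2311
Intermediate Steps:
G = 43 (G = 8 + (-7*(-6) + (-2 - 5)) = 8 + (42 - 7) = 8 + 35 = 43)
-3634 + (G - 1*(-1280)) = -3634 + (43 - 1*(-1280)) = -3634 + (43 + 1280) = -3634 + 1323 = -2311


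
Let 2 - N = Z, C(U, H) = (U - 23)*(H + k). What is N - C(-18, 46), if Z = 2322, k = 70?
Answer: 2436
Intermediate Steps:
C(U, H) = (-23 + U)*(70 + H) (C(U, H) = (U - 23)*(H + 70) = (-23 + U)*(70 + H))
N = -2320 (N = 2 - 1*2322 = 2 - 2322 = -2320)
N - C(-18, 46) = -2320 - (-1610 - 23*46 + 70*(-18) + 46*(-18)) = -2320 - (-1610 - 1058 - 1260 - 828) = -2320 - 1*(-4756) = -2320 + 4756 = 2436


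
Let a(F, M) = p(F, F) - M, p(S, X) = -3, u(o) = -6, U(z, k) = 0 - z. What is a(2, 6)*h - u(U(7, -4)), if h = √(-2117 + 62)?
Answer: 6 - 9*I*√2055 ≈ 6.0 - 407.99*I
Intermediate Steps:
U(z, k) = -z
h = I*√2055 (h = √(-2055) = I*√2055 ≈ 45.332*I)
a(F, M) = -3 - M
a(2, 6)*h - u(U(7, -4)) = (-3 - 1*6)*(I*√2055) - 1*(-6) = (-3 - 6)*(I*√2055) + 6 = -9*I*√2055 + 6 = 6 - 9*I*√2055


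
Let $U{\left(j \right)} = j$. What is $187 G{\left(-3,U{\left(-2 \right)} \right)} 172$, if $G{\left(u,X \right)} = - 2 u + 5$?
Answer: $353804$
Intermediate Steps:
$G{\left(u,X \right)} = 5 - 2 u$
$187 G{\left(-3,U{\left(-2 \right)} \right)} 172 = 187 \left(5 - -6\right) 172 = 187 \left(5 + 6\right) 172 = 187 \cdot 11 \cdot 172 = 2057 \cdot 172 = 353804$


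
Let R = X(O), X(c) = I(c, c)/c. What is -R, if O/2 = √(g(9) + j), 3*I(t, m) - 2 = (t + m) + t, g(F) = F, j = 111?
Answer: -1 - √30/180 ≈ -1.0304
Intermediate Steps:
I(t, m) = ⅔ + m/3 + 2*t/3 (I(t, m) = ⅔ + ((t + m) + t)/3 = ⅔ + ((m + t) + t)/3 = ⅔ + (m + 2*t)/3 = ⅔ + (m/3 + 2*t/3) = ⅔ + m/3 + 2*t/3)
O = 4*√30 (O = 2*√(9 + 111) = 2*√120 = 2*(2*√30) = 4*√30 ≈ 21.909)
X(c) = (⅔ + c)/c (X(c) = (⅔ + c/3 + 2*c/3)/c = (⅔ + c)/c)
R = √30*(⅔ + 4*√30)/120 (R = (⅔ + 4*√30)/((4*√30)) = (√30/120)*(⅔ + 4*√30) = √30*(⅔ + 4*√30)/120 ≈ 1.0304)
-R = -(1 + √30/180) = -1 - √30/180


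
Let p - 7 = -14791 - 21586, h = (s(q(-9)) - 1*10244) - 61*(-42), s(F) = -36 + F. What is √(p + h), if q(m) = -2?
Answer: I*√44090 ≈ 209.98*I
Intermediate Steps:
h = -7720 (h = ((-36 - 2) - 1*10244) - 61*(-42) = (-38 - 10244) + 2562 = -10282 + 2562 = -7720)
p = -36370 (p = 7 + (-14791 - 21586) = 7 - 36377 = -36370)
√(p + h) = √(-36370 - 7720) = √(-44090) = I*√44090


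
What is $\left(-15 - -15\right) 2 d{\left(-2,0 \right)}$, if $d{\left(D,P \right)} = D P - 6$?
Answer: $0$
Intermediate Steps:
$d{\left(D,P \right)} = -6 + D P$
$\left(-15 - -15\right) 2 d{\left(-2,0 \right)} = \left(-15 - -15\right) 2 \left(-6 - 0\right) = \left(-15 + 15\right) 2 \left(-6 + 0\right) = 0 \cdot 2 \left(-6\right) = 0 \left(-6\right) = 0$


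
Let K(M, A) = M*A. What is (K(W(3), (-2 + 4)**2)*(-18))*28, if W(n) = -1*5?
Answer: 10080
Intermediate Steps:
W(n) = -5
K(M, A) = A*M
(K(W(3), (-2 + 4)**2)*(-18))*28 = (((-2 + 4)**2*(-5))*(-18))*28 = ((2**2*(-5))*(-18))*28 = ((4*(-5))*(-18))*28 = -20*(-18)*28 = 360*28 = 10080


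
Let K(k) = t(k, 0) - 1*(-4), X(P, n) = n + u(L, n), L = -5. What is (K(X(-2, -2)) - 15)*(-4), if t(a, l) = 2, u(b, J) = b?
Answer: 36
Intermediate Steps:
X(P, n) = -5 + n (X(P, n) = n - 5 = -5 + n)
K(k) = 6 (K(k) = 2 - 1*(-4) = 2 + 4 = 6)
(K(X(-2, -2)) - 15)*(-4) = (6 - 15)*(-4) = -9*(-4) = 36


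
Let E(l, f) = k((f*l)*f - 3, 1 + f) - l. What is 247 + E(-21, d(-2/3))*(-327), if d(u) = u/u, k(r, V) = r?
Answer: 1228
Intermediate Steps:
d(u) = 1
E(l, f) = -3 - l + l*f² (E(l, f) = ((f*l)*f - 3) - l = (l*f² - 3) - l = (-3 + l*f²) - l = -3 - l + l*f²)
247 + E(-21, d(-2/3))*(-327) = 247 + (-3 - 1*(-21) - 21*1²)*(-327) = 247 + (-3 + 21 - 21*1)*(-327) = 247 + (-3 + 21 - 21)*(-327) = 247 - 3*(-327) = 247 + 981 = 1228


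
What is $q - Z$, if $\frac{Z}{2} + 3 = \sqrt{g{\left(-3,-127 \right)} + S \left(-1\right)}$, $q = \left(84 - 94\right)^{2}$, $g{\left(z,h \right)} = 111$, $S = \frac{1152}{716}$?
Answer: $106 - \frac{2 \sqrt{3504999}}{179} \approx 85.082$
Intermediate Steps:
$S = \frac{288}{179}$ ($S = 1152 \cdot \frac{1}{716} = \frac{288}{179} \approx 1.6089$)
$q = 100$ ($q = \left(-10\right)^{2} = 100$)
$Z = -6 + \frac{2 \sqrt{3504999}}{179}$ ($Z = -6 + 2 \sqrt{111 + \frac{288}{179} \left(-1\right)} = -6 + 2 \sqrt{111 - \frac{288}{179}} = -6 + 2 \sqrt{\frac{19581}{179}} = -6 + 2 \frac{\sqrt{3504999}}{179} = -6 + \frac{2 \sqrt{3504999}}{179} \approx 14.918$)
$q - Z = 100 - \left(-6 + \frac{2 \sqrt{3504999}}{179}\right) = 100 + \left(6 - \frac{2 \sqrt{3504999}}{179}\right) = 106 - \frac{2 \sqrt{3504999}}{179}$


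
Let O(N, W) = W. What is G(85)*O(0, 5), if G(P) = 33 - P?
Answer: -260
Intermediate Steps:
G(85)*O(0, 5) = (33 - 1*85)*5 = (33 - 85)*5 = -52*5 = -260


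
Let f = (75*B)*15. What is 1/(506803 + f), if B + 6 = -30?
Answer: 1/466303 ≈ 2.1445e-6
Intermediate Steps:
B = -36 (B = -6 - 30 = -36)
f = -40500 (f = (75*(-36))*15 = -2700*15 = -40500)
1/(506803 + f) = 1/(506803 - 40500) = 1/466303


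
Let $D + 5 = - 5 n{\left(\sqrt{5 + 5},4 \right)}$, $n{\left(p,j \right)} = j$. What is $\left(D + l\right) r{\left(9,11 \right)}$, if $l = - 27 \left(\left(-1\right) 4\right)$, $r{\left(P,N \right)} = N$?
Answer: $913$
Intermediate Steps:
$l = 108$ ($l = \left(-27\right) \left(-4\right) = 108$)
$D = -25$ ($D = -5 - 20 = -25$)
$\left(D + l\right) r{\left(9,11 \right)} = \left(-25 + 108\right) 11 = 83 \cdot 11 = 913$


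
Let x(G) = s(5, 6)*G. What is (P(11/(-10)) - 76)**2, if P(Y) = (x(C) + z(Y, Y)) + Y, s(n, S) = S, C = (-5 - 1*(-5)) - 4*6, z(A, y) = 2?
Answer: 4800481/100 ≈ 48005.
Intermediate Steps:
C = -24 (C = (-5 + 5) - 24 = 0 - 24 = -24)
x(G) = 6*G
P(Y) = -142 + Y (P(Y) = (6*(-24) + 2) + Y = (-144 + 2) + Y = -142 + Y)
(P(11/(-10)) - 76)**2 = ((-142 + 11/(-10)) - 76)**2 = ((-142 + 11*(-1/10)) - 76)**2 = ((-142 - 11/10) - 76)**2 = (-1431/10 - 76)**2 = (-2191/10)**2 = 4800481/100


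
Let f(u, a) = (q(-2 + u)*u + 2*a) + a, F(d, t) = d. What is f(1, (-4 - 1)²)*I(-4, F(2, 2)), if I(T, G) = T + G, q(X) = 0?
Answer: -150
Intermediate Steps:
I(T, G) = G + T
f(u, a) = 3*a (f(u, a) = (0*u + 2*a) + a = (0 + 2*a) + a = 2*a + a = 3*a)
f(1, (-4 - 1)²)*I(-4, F(2, 2)) = (3*(-4 - 1)²)*(2 - 4) = (3*(-5)²)*(-2) = (3*25)*(-2) = 75*(-2) = -150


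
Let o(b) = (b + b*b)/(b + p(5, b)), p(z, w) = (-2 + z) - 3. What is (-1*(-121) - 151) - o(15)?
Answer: -46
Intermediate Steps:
p(z, w) = -5 + z
o(b) = (b + b**2)/b (o(b) = (b + b*b)/(b + (-5 + 5)) = (b + b**2)/(b + 0) = (b + b**2)/b)
(-1*(-121) - 151) - o(15) = (-1*(-121) - 151) - (1 + 15) = (121 - 151) - 1*16 = -30 - 16 = -46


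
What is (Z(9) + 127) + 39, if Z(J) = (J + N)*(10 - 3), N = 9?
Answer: 292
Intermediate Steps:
Z(J) = 63 + 7*J (Z(J) = (J + 9)*(10 - 3) = (9 + J)*7 = 63 + 7*J)
(Z(9) + 127) + 39 = ((63 + 7*9) + 127) + 39 = ((63 + 63) + 127) + 39 = (126 + 127) + 39 = 253 + 39 = 292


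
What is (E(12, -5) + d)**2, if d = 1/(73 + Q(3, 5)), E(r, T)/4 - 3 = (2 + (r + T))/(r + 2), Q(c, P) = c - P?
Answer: 52548001/247009 ≈ 212.74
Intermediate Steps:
E(r, T) = 12 + 4*(2 + T + r)/(2 + r) (E(r, T) = 12 + 4*((2 + (r + T))/(r + 2)) = 12 + 4*((2 + (T + r))/(2 + r)) = 12 + 4*((2 + T + r)/(2 + r)) = 12 + 4*(2 + T + r)/(2 + r))
d = 1/71 (d = 1/(73 + (3 - 1*5)) = 1/(73 + (3 - 5)) = 1/(73 - 2) = 1/71 ≈ 0.014085)
(E(12, -5) + d)**2 = (4*(8 - 5 + 4*12)/(2 + 12) + 1/71)**2 = (4*(8 - 5 + 48)/14 + 1/71)**2 = (4*(1/14)*51 + 1/71)**2 = (102/7 + 1/71)**2 = (7249/497)**2 = 52548001/247009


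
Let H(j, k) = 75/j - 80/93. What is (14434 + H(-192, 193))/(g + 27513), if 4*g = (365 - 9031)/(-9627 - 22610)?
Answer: 64401821357/122768823840 ≈ 0.52458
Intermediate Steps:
H(j, k) = -80/93 + 75/j (H(j, k) = 75/j - 80*1/93 = 75/j - 80/93 = -80/93 + 75/j)
g = 4333/64474 (g = ((365 - 9031)/(-9627 - 22610))/4 = (-8666/(-32237))/4 = (-8666*(-1/32237))/4 = (¼)*(8666/32237) = 4333/64474 ≈ 0.067205)
(14434 + H(-192, 193))/(g + 27513) = (14434 + (-80/93 + 75/(-192)))/(4333/64474 + 27513) = (14434 + (-80/93 + 75*(-1/192)))/(1773877495/64474) = (14434 + (-80/93 - 25/64))*(64474/1773877495) = (14434 - 7445/5952)*(64474/1773877495) = (85903723/5952)*(64474/1773877495) = 64401821357/122768823840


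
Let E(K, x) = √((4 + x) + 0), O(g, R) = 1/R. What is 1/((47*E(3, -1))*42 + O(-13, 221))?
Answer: -221/570952657547 + 96412134*√3/570952657547 ≈ 0.00029248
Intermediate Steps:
E(K, x) = √(4 + x)
1/((47*E(3, -1))*42 + O(-13, 221)) = 1/((47*√(4 - 1))*42 + 1/221) = 1/((47*√3)*42 + 1/221) = 1/(1974*√3 + 1/221) = 1/(1/221 + 1974*√3)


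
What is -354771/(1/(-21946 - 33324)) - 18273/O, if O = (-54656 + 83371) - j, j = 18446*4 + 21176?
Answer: 1298944756564923/66245 ≈ 1.9608e+10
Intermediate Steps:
j = 94960 (j = 73784 + 21176 = 94960)
O = -66245 (O = (-54656 + 83371) - 1*94960 = 28715 - 94960 = -66245)
-354771/(1/(-21946 - 33324)) - 18273/O = -354771/(1/(-21946 - 33324)) - 18273/(-66245) = -354771/(1/(-55270)) - 18273*(-1/66245) = -354771/(-1/55270) + 18273/66245 = -354771*(-55270) + 18273/66245 = 19608193170 + 18273/66245 = 1298944756564923/66245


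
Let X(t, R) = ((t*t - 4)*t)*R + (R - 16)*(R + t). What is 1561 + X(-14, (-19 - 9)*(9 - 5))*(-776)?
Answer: -246133223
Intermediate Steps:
X(t, R) = (-16 + R)*(R + t) + R*t*(-4 + t**2) (X(t, R) = ((t**2 - 4)*t)*R + (-16 + R)*(R + t) = ((-4 + t**2)*t)*R + (-16 + R)*(R + t) = (t*(-4 + t**2))*R + (-16 + R)*(R + t) = R*t*(-4 + t**2) + (-16 + R)*(R + t) = (-16 + R)*(R + t) + R*t*(-4 + t**2))
1561 + X(-14, (-19 - 9)*(9 - 5))*(-776) = 1561 + (((-19 - 9)*(9 - 5))**2 - 16*(-19 - 9)*(9 - 5) - 16*(-14) + ((-19 - 9)*(9 - 5))*(-14)**3 - 3*(-19 - 9)*(9 - 5)*(-14))*(-776) = 1561 + ((-28*4)**2 - (-448)*4 + 224 - 28*4*(-2744) - 3*(-28*4)*(-14))*(-776) = 1561 + ((-112)**2 - 16*(-112) + 224 - 112*(-2744) - 3*(-112)*(-14))*(-776) = 1561 + (12544 + 1792 + 224 + 307328 - 4704)*(-776) = 1561 + 317184*(-776) = 1561 - 246134784 = -246133223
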